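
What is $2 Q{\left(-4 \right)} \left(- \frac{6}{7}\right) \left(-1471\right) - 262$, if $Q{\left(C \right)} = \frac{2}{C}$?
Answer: $- \frac{10660}{7} \approx -1522.9$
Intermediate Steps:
$2 Q{\left(-4 \right)} \left(- \frac{6}{7}\right) \left(-1471\right) - 262 = 2 \frac{2}{-4} \left(- \frac{6}{7}\right) \left(-1471\right) - 262 = 2 \cdot 2 \left(- \frac{1}{4}\right) \left(\left(-6\right) \frac{1}{7}\right) \left(-1471\right) - 262 = 2 \left(- \frac{1}{2}\right) \left(- \frac{6}{7}\right) \left(-1471\right) - 262 = \left(-1\right) \left(- \frac{6}{7}\right) \left(-1471\right) - 262 = \frac{6}{7} \left(-1471\right) - 262 = - \frac{8826}{7} - 262 = - \frac{10660}{7}$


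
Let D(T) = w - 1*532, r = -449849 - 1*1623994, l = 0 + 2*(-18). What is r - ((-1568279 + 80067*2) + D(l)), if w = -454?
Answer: -664712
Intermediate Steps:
l = -36 (l = 0 - 36 = -36)
r = -2073843 (r = -449849 - 1623994 = -2073843)
D(T) = -986 (D(T) = -454 - 1*532 = -454 - 532 = -986)
r - ((-1568279 + 80067*2) + D(l)) = -2073843 - ((-1568279 + 80067*2) - 986) = -2073843 - ((-1568279 + 160134) - 986) = -2073843 - (-1408145 - 986) = -2073843 - 1*(-1409131) = -2073843 + 1409131 = -664712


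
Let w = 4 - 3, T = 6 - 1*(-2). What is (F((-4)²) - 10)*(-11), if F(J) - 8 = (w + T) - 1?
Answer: -66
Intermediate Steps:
T = 8 (T = 6 + 2 = 8)
w = 1
F(J) = 16 (F(J) = 8 + ((1 + 8) - 1) = 8 + (9 - 1) = 8 + 8 = 16)
(F((-4)²) - 10)*(-11) = (16 - 10)*(-11) = 6*(-11) = -66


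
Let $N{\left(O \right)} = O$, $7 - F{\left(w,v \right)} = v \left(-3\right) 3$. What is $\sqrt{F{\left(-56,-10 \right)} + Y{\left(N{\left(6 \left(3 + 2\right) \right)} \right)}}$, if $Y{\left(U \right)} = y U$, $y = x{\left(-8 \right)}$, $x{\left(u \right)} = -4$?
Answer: $i \sqrt{203} \approx 14.248 i$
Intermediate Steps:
$y = -4$
$F{\left(w,v \right)} = 7 + 9 v$ ($F{\left(w,v \right)} = 7 - v \left(-3\right) 3 = 7 - - 3 v 3 = 7 - - 9 v = 7 + 9 v$)
$Y{\left(U \right)} = - 4 U$
$\sqrt{F{\left(-56,-10 \right)} + Y{\left(N{\left(6 \left(3 + 2\right) \right)} \right)}} = \sqrt{\left(7 + 9 \left(-10\right)\right) - 4 \cdot 6 \left(3 + 2\right)} = \sqrt{\left(7 - 90\right) - 4 \cdot 6 \cdot 5} = \sqrt{-83 - 120} = \sqrt{-203} = i \sqrt{203}$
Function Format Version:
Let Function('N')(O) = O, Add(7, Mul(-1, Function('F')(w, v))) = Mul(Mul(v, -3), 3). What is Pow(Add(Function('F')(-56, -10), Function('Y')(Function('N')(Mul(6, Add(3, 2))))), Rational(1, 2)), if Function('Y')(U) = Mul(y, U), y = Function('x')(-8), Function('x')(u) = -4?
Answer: Mul(I, Pow(203, Rational(1, 2))) ≈ Mul(14.248, I)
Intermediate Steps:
y = -4
Function('F')(w, v) = Add(7, Mul(9, v)) (Function('F')(w, v) = Add(7, Mul(-1, Mul(Mul(v, -3), 3))) = Add(7, Mul(-1, Mul(Mul(-3, v), 3))) = Add(7, Mul(-1, Mul(-9, v))) = Add(7, Mul(9, v)))
Function('Y')(U) = Mul(-4, U)
Pow(Add(Function('F')(-56, -10), Function('Y')(Function('N')(Mul(6, Add(3, 2))))), Rational(1, 2)) = Pow(Add(Add(7, Mul(9, -10)), Mul(-4, Mul(6, Add(3, 2)))), Rational(1, 2)) = Pow(Add(Add(7, -90), Mul(-4, Mul(6, 5))), Rational(1, 2)) = Pow(Add(-83, Mul(-4, 30)), Rational(1, 2)) = Pow(Add(-83, -120), Rational(1, 2)) = Pow(-203, Rational(1, 2)) = Mul(I, Pow(203, Rational(1, 2)))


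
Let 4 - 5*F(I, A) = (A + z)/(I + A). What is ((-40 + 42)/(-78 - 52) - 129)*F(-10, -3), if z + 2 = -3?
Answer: -368984/4225 ≈ -87.333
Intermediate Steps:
z = -5 (z = -2 - 3 = -5)
F(I, A) = ⅘ - (-5 + A)/(5*(A + I)) (F(I, A) = ⅘ - (A - 5)/(5*(I + A)) = ⅘ - (-5 + A)/(5*(A + I)))
((-40 + 42)/(-78 - 52) - 129)*F(-10, -3) = ((-40 + 42)/(-78 - 52) - 129)*((5 + 3*(-3) + 4*(-10))/(5*(-3 - 10))) = (2/(-130) - 129)*((⅕)*(5 - 9 - 40)/(-13)) = (2*(-1/130) - 129)*((⅕)*(-1/13)*(-44)) = (-1/65 - 129)*(44/65) = -8386/65*44/65 = -368984/4225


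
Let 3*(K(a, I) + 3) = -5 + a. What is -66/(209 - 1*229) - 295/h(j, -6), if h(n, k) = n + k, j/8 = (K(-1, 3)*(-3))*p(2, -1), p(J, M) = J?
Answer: 1193/585 ≈ 2.0393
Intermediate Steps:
K(a, I) = -14/3 + a/3 (K(a, I) = -3 + (-5 + a)/3 = -3 + (-5/3 + a/3) = -14/3 + a/3)
j = 240 (j = 8*(((-14/3 + (⅓)*(-1))*(-3))*2) = 8*(((-14/3 - ⅓)*(-3))*2) = 8*(-5*(-3)*2) = 8*(15*2) = 8*30 = 240)
h(n, k) = k + n
-66/(209 - 1*229) - 295/h(j, -6) = -66/(209 - 1*229) - 295/(-6 + 240) = -66/(209 - 229) - 295/(234*1) = -66/(-20) - 295/234 = -66*(-1/20) - 295*1/234 = 33/10 - 295/234 = 1193/585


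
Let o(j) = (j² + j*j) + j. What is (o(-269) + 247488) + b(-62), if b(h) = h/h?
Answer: 391942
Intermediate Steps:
b(h) = 1
o(j) = j + 2*j² (o(j) = (j² + j²) + j = 2*j² + j = j + 2*j²)
(o(-269) + 247488) + b(-62) = (-269*(1 + 2*(-269)) + 247488) + 1 = (-269*(1 - 538) + 247488) + 1 = (-269*(-537) + 247488) + 1 = (144453 + 247488) + 1 = 391941 + 1 = 391942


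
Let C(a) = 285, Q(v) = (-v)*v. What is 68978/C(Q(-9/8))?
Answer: 68978/285 ≈ 242.03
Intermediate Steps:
Q(v) = -v²
68978/C(Q(-9/8)) = 68978/285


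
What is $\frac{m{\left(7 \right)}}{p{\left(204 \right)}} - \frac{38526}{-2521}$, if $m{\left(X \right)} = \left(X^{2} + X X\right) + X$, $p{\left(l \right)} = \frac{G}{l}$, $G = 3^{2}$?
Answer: $\frac{6038506}{2521} \approx 2395.3$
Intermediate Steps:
$G = 9$
$p{\left(l \right)} = \frac{9}{l}$
$m{\left(X \right)} = X + 2 X^{2}$ ($m{\left(X \right)} = \left(X^{2} + X^{2}\right) + X = 2 X^{2} + X = X + 2 X^{2}$)
$\frac{m{\left(7 \right)}}{p{\left(204 \right)}} - \frac{38526}{-2521} = \frac{7 \left(1 + 2 \cdot 7\right)}{9 \cdot \frac{1}{204}} - \frac{38526}{-2521} = \frac{7 \left(1 + 14\right)}{9 \cdot \frac{1}{204}} - - \frac{38526}{2521} = \frac{7 \cdot 15}{\frac{3}{68}} + \frac{38526}{2521} = 105 \cdot \frac{68}{3} + \frac{38526}{2521} = 2380 + \frac{38526}{2521} = \frac{6038506}{2521}$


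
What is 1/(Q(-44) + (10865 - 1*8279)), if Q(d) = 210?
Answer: 1/2796 ≈ 0.00035765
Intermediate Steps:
1/(Q(-44) + (10865 - 1*8279)) = 1/(210 + (10865 - 1*8279)) = 1/(210 + (10865 - 8279)) = 1/(210 + 2586) = 1/2796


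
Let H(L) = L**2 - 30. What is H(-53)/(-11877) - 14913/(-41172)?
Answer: 20901571/162999948 ≈ 0.12823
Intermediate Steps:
H(L) = -30 + L**2
H(-53)/(-11877) - 14913/(-41172) = (-30 + (-53)**2)/(-11877) - 14913/(-41172) = (-30 + 2809)*(-1/11877) - 14913*(-1/41172) = 2779*(-1/11877) + 4971/13724 = -2779/11877 + 4971/13724 = 20901571/162999948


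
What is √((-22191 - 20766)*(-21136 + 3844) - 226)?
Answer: √742812218 ≈ 27255.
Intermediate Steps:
√((-22191 - 20766)*(-21136 + 3844) - 226) = √(-42957*(-17292) - 226) = √(742812444 - 226) = √742812218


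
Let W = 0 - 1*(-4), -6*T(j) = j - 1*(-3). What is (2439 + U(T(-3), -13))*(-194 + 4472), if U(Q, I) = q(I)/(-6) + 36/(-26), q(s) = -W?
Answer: 135602618/13 ≈ 1.0431e+7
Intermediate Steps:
T(j) = -½ - j/6 (T(j) = -(j - 1*(-3))/6 = -(j + 3)/6 = -(3 + j)/6 = -½ - j/6)
W = 4 (W = 0 + 4 = 4)
q(s) = -4 (q(s) = -1*4 = -4)
U(Q, I) = -28/39 (U(Q, I) = -4/(-6) + 36/(-26) = -4*(-⅙) + 36*(-1/26) = ⅔ - 18/13 = -28/39)
(2439 + U(T(-3), -13))*(-194 + 4472) = (2439 - 28/39)*(-194 + 4472) = (95093/39)*4278 = 135602618/13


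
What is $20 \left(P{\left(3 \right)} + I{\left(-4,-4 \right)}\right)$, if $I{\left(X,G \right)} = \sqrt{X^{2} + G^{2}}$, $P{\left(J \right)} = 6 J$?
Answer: $360 + 80 \sqrt{2} \approx 473.14$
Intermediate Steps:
$I{\left(X,G \right)} = \sqrt{G^{2} + X^{2}}$
$20 \left(P{\left(3 \right)} + I{\left(-4,-4 \right)}\right) = 20 \left(6 \cdot 3 + \sqrt{\left(-4\right)^{2} + \left(-4\right)^{2}}\right) = 20 \left(18 + \sqrt{16 + 16}\right) = 20 \left(18 + \sqrt{32}\right) = 20 \left(18 + 4 \sqrt{2}\right) = 360 + 80 \sqrt{2}$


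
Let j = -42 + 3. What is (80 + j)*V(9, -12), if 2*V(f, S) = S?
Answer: -246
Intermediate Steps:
V(f, S) = S/2
j = -39
(80 + j)*V(9, -12) = (80 - 39)*((1/2)*(-12)) = 41*(-6) = -246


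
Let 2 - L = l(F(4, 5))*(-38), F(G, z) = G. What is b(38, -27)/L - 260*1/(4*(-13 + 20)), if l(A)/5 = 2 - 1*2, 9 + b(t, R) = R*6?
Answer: -1327/14 ≈ -94.786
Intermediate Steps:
b(t, R) = -9 + 6*R (b(t, R) = -9 + R*6 = -9 + 6*R)
l(A) = 0 (l(A) = 5*(2 - 1*2) = 5*(2 - 2) = 5*0 = 0)
L = 2 (L = 2 - 0*(-38) = 2 - 1*0 = 2 + 0 = 2)
b(38, -27)/L - 260*1/(4*(-13 + 20)) = (-9 + 6*(-27))/2 - 260*1/(4*(-13 + 20)) = (-9 - 162)*(½) - 260/(4*7) = -171*½ - 260/28 = -171/2 - 260*1/28 = -171/2 - 65/7 = -1327/14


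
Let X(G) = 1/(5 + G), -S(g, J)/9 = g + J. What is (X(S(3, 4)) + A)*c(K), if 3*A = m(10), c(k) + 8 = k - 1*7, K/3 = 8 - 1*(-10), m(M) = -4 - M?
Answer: -10595/58 ≈ -182.67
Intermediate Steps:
S(g, J) = -9*J - 9*g (S(g, J) = -9*(g + J) = -9*(J + g) = -9*J - 9*g)
K = 54 (K = 3*(8 - 1*(-10)) = 3*(8 + 10) = 3*18 = 54)
c(k) = -15 + k (c(k) = -8 + (k - 1*7) = -8 + (k - 7) = -8 + (-7 + k) = -15 + k)
A = -14/3 (A = (-4 - 1*10)/3 = (-4 - 10)/3 = (⅓)*(-14) = -14/3 ≈ -4.6667)
(X(S(3, 4)) + A)*c(K) = (1/(5 + (-9*4 - 9*3)) - 14/3)*(-15 + 54) = (1/(5 + (-36 - 27)) - 14/3)*39 = (1/(5 - 63) - 14/3)*39 = (1/(-58) - 14/3)*39 = (-1/58 - 14/3)*39 = -815/174*39 = -10595/58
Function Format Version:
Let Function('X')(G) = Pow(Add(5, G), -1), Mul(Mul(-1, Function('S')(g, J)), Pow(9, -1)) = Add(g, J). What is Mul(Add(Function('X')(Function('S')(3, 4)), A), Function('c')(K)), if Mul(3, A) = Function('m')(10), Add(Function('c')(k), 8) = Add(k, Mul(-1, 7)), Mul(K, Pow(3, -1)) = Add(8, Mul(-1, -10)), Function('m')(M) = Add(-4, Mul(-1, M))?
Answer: Rational(-10595, 58) ≈ -182.67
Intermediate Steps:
Function('S')(g, J) = Add(Mul(-9, J), Mul(-9, g)) (Function('S')(g, J) = Mul(-9, Add(g, J)) = Mul(-9, Add(J, g)) = Add(Mul(-9, J), Mul(-9, g)))
K = 54 (K = Mul(3, Add(8, Mul(-1, -10))) = Mul(3, Add(8, 10)) = Mul(3, 18) = 54)
Function('c')(k) = Add(-15, k) (Function('c')(k) = Add(-8, Add(k, Mul(-1, 7))) = Add(-8, Add(k, -7)) = Add(-8, Add(-7, k)) = Add(-15, k))
A = Rational(-14, 3) (A = Mul(Rational(1, 3), Add(-4, Mul(-1, 10))) = Mul(Rational(1, 3), Add(-4, -10)) = Mul(Rational(1, 3), -14) = Rational(-14, 3) ≈ -4.6667)
Mul(Add(Function('X')(Function('S')(3, 4)), A), Function('c')(K)) = Mul(Add(Pow(Add(5, Add(Mul(-9, 4), Mul(-9, 3))), -1), Rational(-14, 3)), Add(-15, 54)) = Mul(Add(Pow(Add(5, Add(-36, -27)), -1), Rational(-14, 3)), 39) = Mul(Add(Pow(Add(5, -63), -1), Rational(-14, 3)), 39) = Mul(Add(Pow(-58, -1), Rational(-14, 3)), 39) = Mul(Add(Rational(-1, 58), Rational(-14, 3)), 39) = Mul(Rational(-815, 174), 39) = Rational(-10595, 58)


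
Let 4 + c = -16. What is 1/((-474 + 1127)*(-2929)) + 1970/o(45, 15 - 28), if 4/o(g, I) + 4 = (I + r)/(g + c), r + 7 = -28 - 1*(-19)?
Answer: -48605844091/19126370 ≈ -2541.3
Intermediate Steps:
r = -16 (r = -7 + (-28 - 1*(-19)) = -7 + (-28 + 19) = -7 - 9 = -16)
c = -20 (c = -4 - 16 = -20)
o(g, I) = 4/(-4 + (-16 + I)/(-20 + g)) (o(g, I) = 4/(-4 + (I - 16)/(g - 20)) = 4/(-4 + (-16 + I)/(-20 + g)))
1/((-474 + 1127)*(-2929)) + 1970/o(45, 15 - 28) = 1/((-474 + 1127)*(-2929)) + 1970/((4*(-20 + 45)/(64 + (15 - 28) - 4*45))) = -1/2929/653 + 1970/((4*25/(64 - 13 - 180))) = (1/653)*(-1/2929) + 1970/((4*25/(-129))) = -1/1912637 + 1970/((4*(-1/129)*25)) = -1/1912637 + 1970/(-100/129) = -1/1912637 + 1970*(-129/100) = -1/1912637 - 25413/10 = -48605844091/19126370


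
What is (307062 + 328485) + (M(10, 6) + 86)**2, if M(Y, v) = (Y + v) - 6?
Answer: 644763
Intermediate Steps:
M(Y, v) = -6 + Y + v
(307062 + 328485) + (M(10, 6) + 86)**2 = (307062 + 328485) + ((-6 + 10 + 6) + 86)**2 = 635547 + (10 + 86)**2 = 635547 + 96**2 = 635547 + 9216 = 644763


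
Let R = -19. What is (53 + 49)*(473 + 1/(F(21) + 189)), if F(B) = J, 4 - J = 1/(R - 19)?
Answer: 117962762/2445 ≈ 48247.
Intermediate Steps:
J = 153/38 (J = 4 - 1/(-19 - 19) = 4 - 1/(-38) = 4 - 1*(-1/38) = 4 + 1/38 = 153/38 ≈ 4.0263)
F(B) = 153/38
(53 + 49)*(473 + 1/(F(21) + 189)) = (53 + 49)*(473 + 1/(153/38 + 189)) = 102*(473 + 1/(7335/38)) = 102*(473 + 38/7335) = 102*(3469493/7335) = 117962762/2445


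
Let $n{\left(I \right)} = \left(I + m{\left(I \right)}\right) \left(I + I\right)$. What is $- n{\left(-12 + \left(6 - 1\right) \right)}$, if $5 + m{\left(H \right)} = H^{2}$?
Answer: $518$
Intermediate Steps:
$m{\left(H \right)} = -5 + H^{2}$
$n{\left(I \right)} = 2 I \left(-5 + I + I^{2}\right)$ ($n{\left(I \right)} = \left(I + \left(-5 + I^{2}\right)\right) \left(I + I\right) = \left(-5 + I + I^{2}\right) 2 I = 2 I \left(-5 + I + I^{2}\right)$)
$- n{\left(-12 + \left(6 - 1\right) \right)} = - 2 \left(-12 + \left(6 - 1\right)\right) \left(-5 + \left(-12 + \left(6 - 1\right)\right) + \left(-12 + \left(6 - 1\right)\right)^{2}\right) = - 2 \left(-12 + 5\right) \left(-5 + \left(-12 + 5\right) + \left(-12 + 5\right)^{2}\right) = - 2 \left(-7\right) \left(-5 - 7 + \left(-7\right)^{2}\right) = - 2 \left(-7\right) \left(-5 - 7 + 49\right) = - 2 \left(-7\right) 37 = \left(-1\right) \left(-518\right) = 518$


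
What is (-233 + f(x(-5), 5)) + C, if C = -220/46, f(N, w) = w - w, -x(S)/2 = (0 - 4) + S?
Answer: -5469/23 ≈ -237.78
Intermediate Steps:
x(S) = 8 - 2*S (x(S) = -2*((0 - 4) + S) = -2*(-4 + S) = 8 - 2*S)
f(N, w) = 0
C = -110/23 (C = -220*1/46 = -110/23 ≈ -4.7826)
(-233 + f(x(-5), 5)) + C = (-233 + 0) - 110/23 = -233 - 110/23 = -5469/23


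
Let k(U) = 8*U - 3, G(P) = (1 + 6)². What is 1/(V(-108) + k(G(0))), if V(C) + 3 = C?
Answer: 1/278 ≈ 0.0035971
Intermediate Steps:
V(C) = -3 + C
G(P) = 49 (G(P) = 7² = 49)
k(U) = -3 + 8*U
1/(V(-108) + k(G(0))) = 1/((-3 - 108) + (-3 + 8*49)) = 1/(-111 + (-3 + 392)) = 1/(-111 + 389) = 1/278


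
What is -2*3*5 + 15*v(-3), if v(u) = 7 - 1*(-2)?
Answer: 105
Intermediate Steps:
v(u) = 9 (v(u) = 7 + 2 = 9)
-2*3*5 + 15*v(-3) = -2*3*5 + 15*9 = -6*5 + 135 = -30 + 135 = 105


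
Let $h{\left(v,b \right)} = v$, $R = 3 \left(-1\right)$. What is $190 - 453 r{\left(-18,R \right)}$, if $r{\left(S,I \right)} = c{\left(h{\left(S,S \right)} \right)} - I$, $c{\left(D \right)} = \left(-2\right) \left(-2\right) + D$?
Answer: $5173$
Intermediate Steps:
$R = -3$
$c{\left(D \right)} = 4 + D$
$r{\left(S,I \right)} = 4 + S - I$ ($r{\left(S,I \right)} = \left(4 + S\right) - I = 4 + S - I$)
$190 - 453 r{\left(-18,R \right)} = 190 - 453 \left(4 - 18 - -3\right) = 190 - 453 \left(4 - 18 + 3\right) = 190 - -4983 = 190 + 4983 = 5173$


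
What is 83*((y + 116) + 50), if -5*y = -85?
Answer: 15189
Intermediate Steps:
y = 17 (y = -⅕*(-85) = 17)
83*((y + 116) + 50) = 83*((17 + 116) + 50) = 83*(133 + 50) = 83*183 = 15189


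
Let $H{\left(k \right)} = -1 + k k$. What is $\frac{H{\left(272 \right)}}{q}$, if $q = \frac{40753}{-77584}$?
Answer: $- \frac{5739897072}{40753} \approx -1.4085 \cdot 10^{5}$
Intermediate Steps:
$q = - \frac{40753}{77584}$ ($q = 40753 \left(- \frac{1}{77584}\right) = - \frac{40753}{77584} \approx -0.52528$)
$H{\left(k \right)} = -1 + k^{2}$
$\frac{H{\left(272 \right)}}{q} = \frac{-1 + 272^{2}}{- \frac{40753}{77584}} = \left(-1 + 73984\right) \left(- \frac{77584}{40753}\right) = 73983 \left(- \frac{77584}{40753}\right) = - \frac{5739897072}{40753}$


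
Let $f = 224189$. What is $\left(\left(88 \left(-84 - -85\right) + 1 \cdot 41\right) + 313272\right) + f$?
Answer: $537590$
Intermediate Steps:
$\left(\left(88 \left(-84 - -85\right) + 1 \cdot 41\right) + 313272\right) + f = \left(\left(88 \left(-84 - -85\right) + 1 \cdot 41\right) + 313272\right) + 224189 = \left(\left(88 \left(-84 + 85\right) + 41\right) + 313272\right) + 224189 = \left(\left(88 \cdot 1 + 41\right) + 313272\right) + 224189 = \left(\left(88 + 41\right) + 313272\right) + 224189 = \left(129 + 313272\right) + 224189 = 313401 + 224189 = 537590$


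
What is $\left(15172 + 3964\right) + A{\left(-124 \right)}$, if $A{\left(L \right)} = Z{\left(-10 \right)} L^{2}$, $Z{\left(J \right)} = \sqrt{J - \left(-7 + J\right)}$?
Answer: $19136 + 15376 \sqrt{7} \approx 59817.0$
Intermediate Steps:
$Z{\left(J \right)} = \sqrt{7}$
$A{\left(L \right)} = \sqrt{7} L^{2}$
$\left(15172 + 3964\right) + A{\left(-124 \right)} = \left(15172 + 3964\right) + \sqrt{7} \left(-124\right)^{2} = 19136 + \sqrt{7} \cdot 15376 = 19136 + 15376 \sqrt{7}$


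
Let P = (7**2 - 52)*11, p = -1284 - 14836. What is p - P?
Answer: -16087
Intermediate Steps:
p = -16120
P = -33 (P = (49 - 52)*11 = -3*11 = -33)
p - P = -16120 - 1*(-33) = -16120 + 33 = -16087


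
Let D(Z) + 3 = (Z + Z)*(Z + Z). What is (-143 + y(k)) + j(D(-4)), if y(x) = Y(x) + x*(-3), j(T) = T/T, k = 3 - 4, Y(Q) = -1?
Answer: -140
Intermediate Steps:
k = -1
D(Z) = -3 + 4*Z² (D(Z) = -3 + (Z + Z)*(Z + Z) = -3 + (2*Z)*(2*Z) = -3 + 4*Z²)
j(T) = 1
y(x) = -1 - 3*x (y(x) = -1 + x*(-3) = -1 - 3*x)
(-143 + y(k)) + j(D(-4)) = (-143 + (-1 - 3*(-1))) + 1 = (-143 + (-1 + 3)) + 1 = (-143 + 2) + 1 = -141 + 1 = -140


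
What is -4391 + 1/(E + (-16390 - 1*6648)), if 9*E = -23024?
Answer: -1011537115/230366 ≈ -4391.0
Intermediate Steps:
E = -23024/9 (E = (⅑)*(-23024) = -23024/9 ≈ -2558.2)
-4391 + 1/(E + (-16390 - 1*6648)) = -4391 + 1/(-23024/9 + (-16390 - 1*6648)) = -4391 + 1/(-23024/9 + (-16390 - 6648)) = -4391 + 1/(-23024/9 - 23038) = -4391 + 1/(-230366/9) = -4391 - 9/230366 = -1011537115/230366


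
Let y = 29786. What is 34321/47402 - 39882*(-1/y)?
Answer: 1456385935/705957986 ≈ 2.0630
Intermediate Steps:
34321/47402 - 39882*(-1/y) = 34321/47402 - 39882/((-1*29786)) = 34321*(1/47402) - 39882/(-29786) = 34321/47402 - 39882*(-1/29786) = 34321/47402 + 19941/14893 = 1456385935/705957986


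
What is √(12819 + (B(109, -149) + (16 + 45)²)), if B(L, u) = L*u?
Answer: √299 ≈ 17.292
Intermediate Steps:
√(12819 + (B(109, -149) + (16 + 45)²)) = √(12819 + (109*(-149) + (16 + 45)²)) = √(12819 + (-16241 + 61²)) = √(12819 + (-16241 + 3721)) = √(12819 - 12520) = √299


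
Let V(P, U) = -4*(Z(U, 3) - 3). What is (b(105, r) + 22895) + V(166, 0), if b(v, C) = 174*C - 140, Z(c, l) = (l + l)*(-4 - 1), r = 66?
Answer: 34371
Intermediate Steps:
Z(c, l) = -10*l (Z(c, l) = (2*l)*(-5) = -10*l)
V(P, U) = 132 (V(P, U) = -4*(-10*3 - 3) = -4*(-30 - 3) = -4*(-33) = 132)
b(v, C) = -140 + 174*C
(b(105, r) + 22895) + V(166, 0) = ((-140 + 174*66) + 22895) + 132 = ((-140 + 11484) + 22895) + 132 = (11344 + 22895) + 132 = 34239 + 132 = 34371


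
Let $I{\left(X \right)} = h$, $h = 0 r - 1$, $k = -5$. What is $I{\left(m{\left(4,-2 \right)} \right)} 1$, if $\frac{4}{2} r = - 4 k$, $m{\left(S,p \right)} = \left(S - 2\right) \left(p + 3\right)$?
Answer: $-1$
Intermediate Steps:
$m{\left(S,p \right)} = \left(-2 + S\right) \left(3 + p\right)$
$r = 10$ ($r = \frac{\left(-4\right) \left(-5\right)}{2} = \frac{1}{2} \cdot 20 = 10$)
$h = -1$ ($h = 0 \cdot 10 - 1 = 0 - 1 = -1$)
$I{\left(X \right)} = -1$
$I{\left(m{\left(4,-2 \right)} \right)} 1 = \left(-1\right) 1 = -1$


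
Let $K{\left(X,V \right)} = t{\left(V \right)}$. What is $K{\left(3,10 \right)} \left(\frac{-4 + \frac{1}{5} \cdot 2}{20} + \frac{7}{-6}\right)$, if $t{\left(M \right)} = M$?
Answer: $- \frac{202}{15} \approx -13.467$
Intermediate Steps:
$K{\left(X,V \right)} = V$
$K{\left(3,10 \right)} \left(\frac{-4 + \frac{1}{5} \cdot 2}{20} + \frac{7}{-6}\right) = 10 \left(\frac{-4 + \frac{1}{5} \cdot 2}{20} + \frac{7}{-6}\right) = 10 \left(\left(-4 + \frac{1}{5} \cdot 2\right) \frac{1}{20} + 7 \left(- \frac{1}{6}\right)\right) = 10 \left(\left(-4 + \frac{2}{5}\right) \frac{1}{20} - \frac{7}{6}\right) = 10 \left(\left(- \frac{18}{5}\right) \frac{1}{20} - \frac{7}{6}\right) = 10 \left(- \frac{9}{50} - \frac{7}{6}\right) = 10 \left(- \frac{101}{75}\right) = - \frac{202}{15}$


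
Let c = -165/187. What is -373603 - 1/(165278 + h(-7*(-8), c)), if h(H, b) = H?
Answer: -61769278403/165334 ≈ -3.7360e+5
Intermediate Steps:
c = -15/17 (c = -165*1/187 = -15/17 ≈ -0.88235)
-373603 - 1/(165278 + h(-7*(-8), c)) = -373603 - 1/(165278 - 7*(-8)) = -373603 - 1/(165278 + 56) = -373603 - 1/165334 = -61769278403/165334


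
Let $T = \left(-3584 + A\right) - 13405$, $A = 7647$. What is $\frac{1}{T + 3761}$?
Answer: $- \frac{1}{5581} \approx -0.00017918$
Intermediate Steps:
$T = -9342$ ($T = \left(-3584 + 7647\right) - 13405 = 4063 - 13405 = -9342$)
$\frac{1}{T + 3761} = \frac{1}{-9342 + 3761} = \frac{1}{-5581} = - \frac{1}{5581}$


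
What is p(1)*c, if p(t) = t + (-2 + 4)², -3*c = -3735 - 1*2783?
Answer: 32590/3 ≈ 10863.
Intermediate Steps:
c = 6518/3 (c = -(-3735 - 1*2783)/3 = -(-3735 - 2783)/3 = -⅓*(-6518) = 6518/3 ≈ 2172.7)
p(t) = 4 + t (p(t) = t + 2² = t + 4 = 4 + t)
p(1)*c = (4 + 1)*(6518/3) = 5*(6518/3) = 32590/3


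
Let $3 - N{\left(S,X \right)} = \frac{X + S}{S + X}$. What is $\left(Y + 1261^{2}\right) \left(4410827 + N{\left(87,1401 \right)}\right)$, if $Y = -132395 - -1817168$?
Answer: $14444997427126$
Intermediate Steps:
$N{\left(S,X \right)} = 2$ ($N{\left(S,X \right)} = 3 - \frac{X + S}{S + X} = 3 - \frac{S + X}{S + X} = 3 - 1 = 2$)
$Y = 1684773$ ($Y = -132395 + 1817168 = 1684773$)
$\left(Y + 1261^{2}\right) \left(4410827 + N{\left(87,1401 \right)}\right) = \left(1684773 + 1261^{2}\right) \left(4410827 + 2\right) = \left(1684773 + 1590121\right) 4410829 = 3274894 \cdot 4410829 = 14444997427126$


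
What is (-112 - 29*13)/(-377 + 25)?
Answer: 489/352 ≈ 1.3892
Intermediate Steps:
(-112 - 29*13)/(-377 + 25) = (-112 - 377)/(-352) = -489*(-1/352) = 489/352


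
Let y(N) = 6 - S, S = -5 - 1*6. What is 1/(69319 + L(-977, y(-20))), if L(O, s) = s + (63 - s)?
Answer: 1/69382 ≈ 1.4413e-5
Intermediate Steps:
S = -11 (S = -5 - 6 = -11)
y(N) = 17 (y(N) = 6 - 1*(-11) = 6 + 11 = 17)
L(O, s) = 63
1/(69319 + L(-977, y(-20))) = 1/(69319 + 63) = 1/69382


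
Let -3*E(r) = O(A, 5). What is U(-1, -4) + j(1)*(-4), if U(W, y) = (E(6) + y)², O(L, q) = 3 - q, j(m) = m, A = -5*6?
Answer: 64/9 ≈ 7.1111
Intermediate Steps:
A = -30
E(r) = ⅔ (E(r) = -(3 - 1*5)/3 = -(3 - 5)/3 = -⅓*(-2) = ⅔)
U(W, y) = (⅔ + y)²
U(-1, -4) + j(1)*(-4) = (2 + 3*(-4))²/9 + 1*(-4) = (2 - 12)²/9 - 4 = (⅑)*(-10)² - 4 = (⅑)*100 - 4 = 100/9 - 4 = 64/9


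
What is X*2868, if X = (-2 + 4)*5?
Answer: 28680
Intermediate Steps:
X = 10 (X = 2*5 = 10)
X*2868 = 10*2868 = 28680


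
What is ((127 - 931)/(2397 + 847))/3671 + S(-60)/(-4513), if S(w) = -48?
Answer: 141997575/13436017853 ≈ 0.010568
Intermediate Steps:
((127 - 931)/(2397 + 847))/3671 + S(-60)/(-4513) = ((127 - 931)/(2397 + 847))/3671 - 48/(-4513) = -804/3244*(1/3671) - 48*(-1/4513) = -804*1/3244*(1/3671) + 48/4513 = -201/811*1/3671 + 48/4513 = -201/2977181 + 48/4513 = 141997575/13436017853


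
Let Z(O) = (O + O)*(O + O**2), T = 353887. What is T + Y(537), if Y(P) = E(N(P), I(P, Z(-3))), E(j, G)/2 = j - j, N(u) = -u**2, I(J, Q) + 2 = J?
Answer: 353887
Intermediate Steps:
Z(O) = 2*O*(O + O**2) (Z(O) = (2*O)*(O + O**2) = 2*O*(O + O**2))
I(J, Q) = -2 + J
E(j, G) = 0 (E(j, G) = 2*(j - j) = 2*0 = 0)
Y(P) = 0
T + Y(537) = 353887 + 0 = 353887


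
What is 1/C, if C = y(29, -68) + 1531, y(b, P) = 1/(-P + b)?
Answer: 97/148508 ≈ 0.00065316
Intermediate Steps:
y(b, P) = 1/(b - P)
C = 148508/97 (C = 1/(29 - 1*(-68)) + 1531 = 1/(29 + 68) + 1531 = 1/97 + 1531 = 148508/97 ≈ 1531.0)
1/C = 1/(148508/97) = 97/148508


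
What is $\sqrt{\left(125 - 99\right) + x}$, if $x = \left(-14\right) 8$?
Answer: $i \sqrt{86} \approx 9.2736 i$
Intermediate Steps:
$x = -112$
$\sqrt{\left(125 - 99\right) + x} = \sqrt{\left(125 - 99\right) - 112} = \sqrt{26 - 112} = \sqrt{-86} = i \sqrt{86}$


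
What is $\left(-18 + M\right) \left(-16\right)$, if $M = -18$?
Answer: $576$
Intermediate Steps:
$\left(-18 + M\right) \left(-16\right) = \left(-18 - 18\right) \left(-16\right) = \left(-36\right) \left(-16\right) = 576$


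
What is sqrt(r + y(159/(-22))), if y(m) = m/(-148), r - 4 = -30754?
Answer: 3*I*sqrt(9055464286)/1628 ≈ 175.36*I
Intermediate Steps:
r = -30750 (r = 4 - 30754 = -30750)
y(m) = -m/148 (y(m) = m*(-1/148) = -m/148)
sqrt(r + y(159/(-22))) = sqrt(-30750 - 159/(148*(-22))) = sqrt(-30750 - 159*(-1)/(148*22)) = sqrt(-30750 - 1/148*(-159/22)) = sqrt(-30750 + 159/3256) = sqrt(-100121841/3256) = 3*I*sqrt(9055464286)/1628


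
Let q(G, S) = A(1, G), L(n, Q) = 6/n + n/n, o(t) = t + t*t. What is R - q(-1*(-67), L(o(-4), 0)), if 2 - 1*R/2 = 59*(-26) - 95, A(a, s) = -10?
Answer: 3272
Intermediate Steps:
o(t) = t + t²
L(n, Q) = 1 + 6/n (L(n, Q) = 6/n + 1 = 1 + 6/n)
q(G, S) = -10
R = 3262 (R = 4 - 2*(59*(-26) - 95) = 4 - 2*(-1534 - 95) = 4 - 2*(-1629) = 4 + 3258 = 3262)
R - q(-1*(-67), L(o(-4), 0)) = 3262 - 1*(-10) = 3262 + 10 = 3272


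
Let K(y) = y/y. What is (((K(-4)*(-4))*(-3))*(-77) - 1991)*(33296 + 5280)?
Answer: -112449040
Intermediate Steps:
K(y) = 1
(((K(-4)*(-4))*(-3))*(-77) - 1991)*(33296 + 5280) = (((1*(-4))*(-3))*(-77) - 1991)*(33296 + 5280) = (-4*(-3)*(-77) - 1991)*38576 = (12*(-77) - 1991)*38576 = (-924 - 1991)*38576 = -2915*38576 = -112449040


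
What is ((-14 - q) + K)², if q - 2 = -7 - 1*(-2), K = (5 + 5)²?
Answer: 7921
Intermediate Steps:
K = 100 (K = 10² = 100)
q = -3 (q = 2 + (-7 - 1*(-2)) = 2 + (-7 + 2) = 2 - 5 = -3)
((-14 - q) + K)² = ((-14 - 1*(-3)) + 100)² = ((-14 + 3) + 100)² = (-11 + 100)² = 89² = 7921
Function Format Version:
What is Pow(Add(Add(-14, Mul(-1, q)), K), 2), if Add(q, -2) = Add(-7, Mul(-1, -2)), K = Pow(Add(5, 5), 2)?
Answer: 7921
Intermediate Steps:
K = 100 (K = Pow(10, 2) = 100)
q = -3 (q = Add(2, Add(-7, Mul(-1, -2))) = Add(2, Add(-7, 2)) = Add(2, -5) = -3)
Pow(Add(Add(-14, Mul(-1, q)), K), 2) = Pow(Add(Add(-14, Mul(-1, -3)), 100), 2) = Pow(Add(Add(-14, 3), 100), 2) = Pow(Add(-11, 100), 2) = Pow(89, 2) = 7921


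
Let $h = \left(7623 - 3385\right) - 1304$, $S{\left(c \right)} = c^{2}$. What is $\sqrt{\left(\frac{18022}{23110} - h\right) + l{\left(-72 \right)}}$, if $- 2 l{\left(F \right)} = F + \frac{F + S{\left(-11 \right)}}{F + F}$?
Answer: $\frac{i \sqrt{222801637096270}}{277320} \approx 53.824 i$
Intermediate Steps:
$l{\left(F \right)} = - \frac{F}{2} - \frac{121 + F}{4 F}$ ($l{\left(F \right)} = - \frac{F + \frac{F + \left(-11\right)^{2}}{F + F}}{2} = - \frac{F + \frac{F + 121}{2 F}}{2} = - \frac{F + \left(121 + F\right) \frac{1}{2 F}}{2} = - \frac{F + \frac{121 + F}{2 F}}{2} = - \frac{F}{2} - \frac{121 + F}{4 F}$)
$h = 2934$ ($h = 4238 - 1304 = 2934$)
$\sqrt{\left(\frac{18022}{23110} - h\right) + l{\left(-72 \right)}} = \sqrt{\left(\frac{18022}{23110} - 2934\right) + \frac{-121 - - 72 \left(1 + 2 \left(-72\right)\right)}{4 \left(-72\right)}} = \sqrt{\left(18022 \cdot \frac{1}{23110} - 2934\right) + \frac{1}{4} \left(- \frac{1}{72}\right) \left(-121 - - 72 \left(1 - 144\right)\right)} = \sqrt{\left(\frac{9011}{11555} - 2934\right) + \frac{1}{4} \left(- \frac{1}{72}\right) \left(-121 - \left(-72\right) \left(-143\right)\right)} = \sqrt{- \frac{33893359}{11555} + \frac{1}{4} \left(- \frac{1}{72}\right) \left(-121 - 10296\right)} = \sqrt{- \frac{33893359}{11555} + \frac{1}{4} \left(- \frac{1}{72}\right) \left(-10417\right)} = \sqrt{- \frac{33893359}{11555} + \frac{10417}{288}} = \sqrt{- \frac{9640918957}{3327840}} = \frac{i \sqrt{222801637096270}}{277320}$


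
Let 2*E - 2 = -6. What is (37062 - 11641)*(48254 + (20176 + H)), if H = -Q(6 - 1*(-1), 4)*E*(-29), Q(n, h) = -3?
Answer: 1743982284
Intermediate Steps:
E = -2 (E = 1 + (½)*(-6) = 1 - 3 = -2)
H = 174 (H = -(-3*(-2))*(-29) = -6*(-29) = -1*(-174) = 174)
(37062 - 11641)*(48254 + (20176 + H)) = (37062 - 11641)*(48254 + (20176 + 174)) = 25421*(48254 + 20350) = 25421*68604 = 1743982284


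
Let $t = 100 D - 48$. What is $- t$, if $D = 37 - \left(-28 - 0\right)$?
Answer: $-6452$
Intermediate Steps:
$D = 65$ ($D = 37 - \left(-28 + 0\right) = 37 - -28 = 37 + 28 = 65$)
$t = 6452$ ($t = 100 \cdot 65 - 48 = 6500 - 48 = 6452$)
$- t = \left(-1\right) 6452 = -6452$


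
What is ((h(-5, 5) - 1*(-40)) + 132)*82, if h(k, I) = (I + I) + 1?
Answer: 15006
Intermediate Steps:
h(k, I) = 1 + 2*I (h(k, I) = 2*I + 1 = 1 + 2*I)
((h(-5, 5) - 1*(-40)) + 132)*82 = (((1 + 2*5) - 1*(-40)) + 132)*82 = (((1 + 10) + 40) + 132)*82 = ((11 + 40) + 132)*82 = (51 + 132)*82 = 183*82 = 15006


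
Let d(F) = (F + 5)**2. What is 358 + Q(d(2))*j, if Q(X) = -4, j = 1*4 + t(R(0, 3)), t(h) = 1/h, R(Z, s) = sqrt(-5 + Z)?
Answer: 342 + 4*I*sqrt(5)/5 ≈ 342.0 + 1.7889*I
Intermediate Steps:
d(F) = (5 + F)**2
j = 4 - I*sqrt(5)/5 (j = 1*4 + 1/(sqrt(-5 + 0)) = 4 + 1/(sqrt(-5)) = 4 + 1/(I*sqrt(5)) = 4 - I*sqrt(5)/5 ≈ 4.0 - 0.44721*I)
358 + Q(d(2))*j = 358 - 4*(4 - I*sqrt(5)/5) = 358 + (-16 + 4*I*sqrt(5)/5) = 342 + 4*I*sqrt(5)/5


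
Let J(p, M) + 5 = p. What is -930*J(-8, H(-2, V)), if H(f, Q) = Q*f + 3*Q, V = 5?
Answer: 12090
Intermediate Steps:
H(f, Q) = 3*Q + Q*f
J(p, M) = -5 + p
-930*J(-8, H(-2, V)) = -930*(-5 - 8) = -930*(-13) = 12090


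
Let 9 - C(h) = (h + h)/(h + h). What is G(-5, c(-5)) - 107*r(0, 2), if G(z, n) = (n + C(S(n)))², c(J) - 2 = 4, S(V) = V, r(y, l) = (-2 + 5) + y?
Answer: -125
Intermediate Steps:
r(y, l) = 3 + y
C(h) = 8 (C(h) = 9 - (h + h)/(h + h) = 9 - 2*h/(2*h) = 9 - 2*h*1/(2*h) = 9 - 1*1 = 9 - 1 = 8)
c(J) = 6 (c(J) = 2 + 4 = 6)
G(z, n) = (8 + n)² (G(z, n) = (n + 8)² = (8 + n)²)
G(-5, c(-5)) - 107*r(0, 2) = (8 + 6)² - 107*(3 + 0) = 14² - 107*3 = 196 - 321 = -125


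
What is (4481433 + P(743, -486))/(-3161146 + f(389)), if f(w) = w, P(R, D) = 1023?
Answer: -4482456/3160757 ≈ -1.4182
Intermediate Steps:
(4481433 + P(743, -486))/(-3161146 + f(389)) = (4481433 + 1023)/(-3161146 + 389) = 4482456/(-3160757) = 4482456*(-1/3160757) = -4482456/3160757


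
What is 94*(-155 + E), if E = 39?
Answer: -10904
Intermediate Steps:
94*(-155 + E) = 94*(-155 + 39) = 94*(-116) = -10904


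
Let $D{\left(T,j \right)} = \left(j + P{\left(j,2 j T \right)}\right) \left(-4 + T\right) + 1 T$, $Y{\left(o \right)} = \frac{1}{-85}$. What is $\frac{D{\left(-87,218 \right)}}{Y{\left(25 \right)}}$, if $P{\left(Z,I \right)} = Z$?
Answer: $3379855$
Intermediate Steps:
$Y{\left(o \right)} = - \frac{1}{85}$
$D{\left(T,j \right)} = T + 2 j \left(-4 + T\right)$ ($D{\left(T,j \right)} = \left(j + j\right) \left(-4 + T\right) + 1 T = 2 j \left(-4 + T\right) + T = T + 2 j \left(-4 + T\right)$)
$\frac{D{\left(-87,218 \right)}}{Y{\left(25 \right)}} = \frac{-87 - 1744 + 2 \left(-87\right) 218}{- \frac{1}{85}} = \left(-87 - 1744 - 37932\right) \left(-85\right) = \left(-39763\right) \left(-85\right) = 3379855$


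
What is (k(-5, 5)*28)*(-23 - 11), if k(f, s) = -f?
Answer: -4760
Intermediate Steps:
(k(-5, 5)*28)*(-23 - 11) = (-1*(-5)*28)*(-23 - 11) = (5*28)*(-34) = 140*(-34) = -4760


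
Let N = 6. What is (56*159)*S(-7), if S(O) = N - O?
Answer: 115752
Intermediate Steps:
S(O) = 6 - O
(56*159)*S(-7) = (56*159)*(6 - 1*(-7)) = 8904*(6 + 7) = 8904*13 = 115752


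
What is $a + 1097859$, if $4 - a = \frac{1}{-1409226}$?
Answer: $\frac{1547137084039}{1409226} \approx 1.0979 \cdot 10^{6}$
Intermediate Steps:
$a = \frac{5636905}{1409226}$ ($a = 4 - \frac{1}{-1409226} = 4 - - \frac{1}{1409226} = 4 + \frac{1}{1409226} = \frac{5636905}{1409226} \approx 4.0$)
$a + 1097859 = \frac{5636905}{1409226} + 1097859 = \frac{1547137084039}{1409226}$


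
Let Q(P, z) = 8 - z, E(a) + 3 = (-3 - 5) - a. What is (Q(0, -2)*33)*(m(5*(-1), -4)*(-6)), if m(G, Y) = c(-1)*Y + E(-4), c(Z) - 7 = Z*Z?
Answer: 77220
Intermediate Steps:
c(Z) = 7 + Z² (c(Z) = 7 + Z*Z = 7 + Z²)
E(a) = -11 - a (E(a) = -3 + ((-3 - 5) - a) = -3 + (-8 - a) = -11 - a)
m(G, Y) = -7 + 8*Y (m(G, Y) = (7 + (-1)²)*Y + (-11 - 1*(-4)) = (7 + 1)*Y + (-11 + 4) = 8*Y - 7 = -7 + 8*Y)
(Q(0, -2)*33)*(m(5*(-1), -4)*(-6)) = ((8 - 1*(-2))*33)*((-7 + 8*(-4))*(-6)) = ((8 + 2)*33)*((-7 - 32)*(-6)) = (10*33)*(-39*(-6)) = 330*234 = 77220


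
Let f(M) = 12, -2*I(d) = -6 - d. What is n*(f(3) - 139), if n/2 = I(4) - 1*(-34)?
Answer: -9906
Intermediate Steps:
I(d) = 3 + d/2 (I(d) = -(-6 - d)/2 = 3 + d/2)
n = 78 (n = 2*((3 + (½)*4) - 1*(-34)) = 2*((3 + 2) + 34) = 2*(5 + 34) = 2*39 = 78)
n*(f(3) - 139) = 78*(12 - 139) = 78*(-127) = -9906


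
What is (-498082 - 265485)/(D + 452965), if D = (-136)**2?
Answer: -763567/471461 ≈ -1.6196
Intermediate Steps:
D = 18496
(-498082 - 265485)/(D + 452965) = (-498082 - 265485)/(18496 + 452965) = -763567/471461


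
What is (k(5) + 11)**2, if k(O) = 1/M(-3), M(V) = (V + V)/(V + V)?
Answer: 144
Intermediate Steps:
M(V) = 1 (M(V) = (2*V)/((2*V)) = (2*V)*(1/(2*V)) = 1)
k(O) = 1 (k(O) = 1/1 = 1)
(k(5) + 11)**2 = (1 + 11)**2 = 12**2 = 144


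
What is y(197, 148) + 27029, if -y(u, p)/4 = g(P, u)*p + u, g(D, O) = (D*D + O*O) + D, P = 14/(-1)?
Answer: -23056431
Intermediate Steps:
P = -14 (P = 14*(-1) = -14)
g(D, O) = D + D² + O² (g(D, O) = (D² + O²) + D = D + D² + O²)
y(u, p) = -4*u - 4*p*(182 + u²) (y(u, p) = -4*((-14 + (-14)² + u²)*p + u) = -4*((-14 + 196 + u²)*p + u) = -4*((182 + u²)*p + u) = -4*(p*(182 + u²) + u) = -4*(u + p*(182 + u²)) = -4*u - 4*p*(182 + u²))
y(197, 148) + 27029 = (-4*197 - 4*148*(182 + 197²)) + 27029 = (-788 - 4*148*(182 + 38809)) + 27029 = (-788 - 4*148*38991) + 27029 = (-788 - 23082672) + 27029 = -23083460 + 27029 = -23056431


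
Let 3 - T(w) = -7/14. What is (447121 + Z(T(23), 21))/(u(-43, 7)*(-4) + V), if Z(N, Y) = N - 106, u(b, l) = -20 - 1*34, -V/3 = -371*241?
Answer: 894037/536898 ≈ 1.6652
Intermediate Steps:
V = 268233 (V = -(-1113)*241 = -3*(-89411) = 268233)
u(b, l) = -54 (u(b, l) = -20 - 34 = -54)
T(w) = 7/2 (T(w) = 3 - (-7)/14 = 3 - 1*(-1/2) = 3 + 1/2 = 7/2)
Z(N, Y) = -106 + N
(447121 + Z(T(23), 21))/(u(-43, 7)*(-4) + V) = (447121 + (-106 + 7/2))/(-54*(-4) + 268233) = (447121 - 205/2)/(216 + 268233) = (894037/2)/268449 = (894037/2)*(1/268449) = 894037/536898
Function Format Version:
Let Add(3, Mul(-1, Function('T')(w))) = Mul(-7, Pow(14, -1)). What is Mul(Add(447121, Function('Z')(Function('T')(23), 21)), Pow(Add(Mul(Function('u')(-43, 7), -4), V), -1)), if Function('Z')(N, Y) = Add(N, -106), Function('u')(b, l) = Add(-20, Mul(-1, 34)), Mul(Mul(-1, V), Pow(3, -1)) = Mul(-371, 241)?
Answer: Rational(894037, 536898) ≈ 1.6652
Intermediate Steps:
V = 268233 (V = Mul(-3, Mul(-371, 241)) = Mul(-3, -89411) = 268233)
Function('u')(b, l) = -54 (Function('u')(b, l) = Add(-20, -34) = -54)
Function('T')(w) = Rational(7, 2) (Function('T')(w) = Add(3, Mul(-1, Mul(-7, Pow(14, -1)))) = Add(3, Mul(-1, Mul(-7, Rational(1, 14)))) = Add(3, Mul(-1, Rational(-1, 2))) = Add(3, Rational(1, 2)) = Rational(7, 2))
Function('Z')(N, Y) = Add(-106, N)
Mul(Add(447121, Function('Z')(Function('T')(23), 21)), Pow(Add(Mul(Function('u')(-43, 7), -4), V), -1)) = Mul(Add(447121, Add(-106, Rational(7, 2))), Pow(Add(Mul(-54, -4), 268233), -1)) = Mul(Add(447121, Rational(-205, 2)), Pow(Add(216, 268233), -1)) = Mul(Rational(894037, 2), Pow(268449, -1)) = Mul(Rational(894037, 2), Rational(1, 268449)) = Rational(894037, 536898)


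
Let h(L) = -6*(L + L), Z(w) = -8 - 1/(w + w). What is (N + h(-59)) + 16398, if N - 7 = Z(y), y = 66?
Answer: 2257859/132 ≈ 17105.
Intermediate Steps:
Z(w) = -8 - 1/(2*w)
N = -133/132 (N = 7 + (-8 - 1/2/66) = 7 + (-8 - 1/2*1/66) = 7 + (-8 - 1/132) = 7 - 1057/132 = -133/132 ≈ -1.0076)
h(L) = -12*L
(N + h(-59)) + 16398 = (-133/132 - 12*(-59)) + 16398 = (-133/132 + 708) + 16398 = 93323/132 + 16398 = 2257859/132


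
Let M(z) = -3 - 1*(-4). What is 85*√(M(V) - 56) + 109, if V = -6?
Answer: 109 + 85*I*√55 ≈ 109.0 + 630.38*I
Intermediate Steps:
M(z) = 1 (M(z) = -3 + 4 = 1)
85*√(M(V) - 56) + 109 = 85*√(1 - 56) + 109 = 85*√(-55) + 109 = 85*(I*√55) + 109 = 85*I*√55 + 109 = 109 + 85*I*√55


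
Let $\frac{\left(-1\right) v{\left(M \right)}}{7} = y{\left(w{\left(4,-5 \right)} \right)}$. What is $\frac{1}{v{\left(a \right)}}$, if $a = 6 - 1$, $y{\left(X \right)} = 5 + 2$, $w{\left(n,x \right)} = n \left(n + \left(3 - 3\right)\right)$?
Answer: $- \frac{1}{49} \approx -0.020408$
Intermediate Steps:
$w{\left(n,x \right)} = n^{2}$ ($w{\left(n,x \right)} = n \left(n + \left(3 - 3\right)\right) = n \left(n + 0\right) = n n = n^{2}$)
$y{\left(X \right)} = 7$
$a = 5$ ($a = 6 - 1 = 5$)
$v{\left(M \right)} = -49$ ($v{\left(M \right)} = \left(-7\right) 7 = -49$)
$\frac{1}{v{\left(a \right)}} = \frac{1}{-49} = - \frac{1}{49}$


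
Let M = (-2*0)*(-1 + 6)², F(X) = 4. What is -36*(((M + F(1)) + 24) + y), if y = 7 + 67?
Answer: -3672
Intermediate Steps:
y = 74
M = 0 (M = 0*5² = 0*25 = 0)
-36*(((M + F(1)) + 24) + y) = -36*(((0 + 4) + 24) + 74) = -36*((4 + 24) + 74) = -36*(28 + 74) = -36*102 = -3672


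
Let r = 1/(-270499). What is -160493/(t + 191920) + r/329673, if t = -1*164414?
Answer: -14312158567243217/2452881020043462 ≈ -5.8348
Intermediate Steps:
t = -164414
r = -1/270499 ≈ -3.6969e-6
-160493/(t + 191920) + r/329673 = -160493/(-164414 + 191920) - 1/270499/329673 = -160493/27506 - 1/270499*1/329673 = -160493*1/27506 - 1/89176216827 = -160493/27506 - 1/89176216827 = -14312158567243217/2452881020043462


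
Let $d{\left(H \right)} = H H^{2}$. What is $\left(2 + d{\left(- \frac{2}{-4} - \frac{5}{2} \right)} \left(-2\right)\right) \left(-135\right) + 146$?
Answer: $-2284$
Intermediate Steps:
$d{\left(H \right)} = H^{3}$
$\left(2 + d{\left(- \frac{2}{-4} - \frac{5}{2} \right)} \left(-2\right)\right) \left(-135\right) + 146 = \left(2 + \left(- \frac{2}{-4} - \frac{5}{2}\right)^{3} \left(-2\right)\right) \left(-135\right) + 146 = \left(2 + \left(\left(-2\right) \left(- \frac{1}{4}\right) - \frac{5}{2}\right)^{3} \left(-2\right)\right) \left(-135\right) + 146 = \left(2 + \left(\frac{1}{2} - \frac{5}{2}\right)^{3} \left(-2\right)\right) \left(-135\right) + 146 = \left(2 + \left(-2\right)^{3} \left(-2\right)\right) \left(-135\right) + 146 = \left(2 - -16\right) \left(-135\right) + 146 = \left(2 + 16\right) \left(-135\right) + 146 = 18 \left(-135\right) + 146 = -2430 + 146 = -2284$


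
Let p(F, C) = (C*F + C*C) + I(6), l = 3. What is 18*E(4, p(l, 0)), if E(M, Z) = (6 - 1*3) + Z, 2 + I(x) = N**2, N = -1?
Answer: 36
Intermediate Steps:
I(x) = -1 (I(x) = -2 + (-1)**2 = -2 + 1 = -1)
p(F, C) = -1 + C**2 + C*F (p(F, C) = (C*F + C*C) - 1 = (C*F + C**2) - 1 = (C**2 + C*F) - 1 = -1 + C**2 + C*F)
E(M, Z) = 3 + Z (E(M, Z) = (6 - 3) + Z = 3 + Z)
18*E(4, p(l, 0)) = 18*(3 + (-1 + 0**2 + 0*3)) = 18*(3 + (-1 + 0 + 0)) = 18*(3 - 1) = 18*2 = 36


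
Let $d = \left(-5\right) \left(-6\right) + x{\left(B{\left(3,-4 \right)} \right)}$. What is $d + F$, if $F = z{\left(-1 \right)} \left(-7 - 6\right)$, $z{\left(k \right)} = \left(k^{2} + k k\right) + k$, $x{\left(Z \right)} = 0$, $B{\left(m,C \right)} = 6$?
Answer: $17$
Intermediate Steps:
$z{\left(k \right)} = k + 2 k^{2}$ ($z{\left(k \right)} = \left(k^{2} + k^{2}\right) + k = 2 k^{2} + k = k + 2 k^{2}$)
$F = -13$ ($F = - (1 + 2 \left(-1\right)) \left(-7 - 6\right) = - (1 - 2) \left(-13\right) = \left(-1\right) \left(-1\right) \left(-13\right) = 1 \left(-13\right) = -13$)
$d = 30$ ($d = \left(-5\right) \left(-6\right) + 0 = 30 + 0 = 30$)
$d + F = 30 - 13 = 17$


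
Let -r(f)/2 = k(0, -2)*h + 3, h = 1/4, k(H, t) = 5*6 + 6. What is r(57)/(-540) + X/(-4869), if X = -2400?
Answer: 13082/24345 ≈ 0.53736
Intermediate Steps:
k(H, t) = 36 (k(H, t) = 30 + 6 = 36)
h = ¼ (h = 1*(¼) = ¼ ≈ 0.25000)
r(f) = -24 (r(f) = -2*(36*(¼) + 3) = -2*(9 + 3) = -2*12 = -24)
r(57)/(-540) + X/(-4869) = -24/(-540) - 2400/(-4869) = -24*(-1/540) - 2400*(-1/4869) = 2/45 + 800/1623 = 13082/24345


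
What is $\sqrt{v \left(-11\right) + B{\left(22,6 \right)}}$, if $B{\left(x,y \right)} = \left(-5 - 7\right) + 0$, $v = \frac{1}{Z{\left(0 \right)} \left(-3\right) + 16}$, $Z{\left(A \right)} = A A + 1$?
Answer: $\frac{i \sqrt{2171}}{13} \approx 3.5842 i$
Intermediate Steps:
$Z{\left(A \right)} = 1 + A^{2}$ ($Z{\left(A \right)} = A^{2} + 1 = 1 + A^{2}$)
$v = \frac{1}{13}$ ($v = \frac{1}{\left(1 + 0^{2}\right) \left(-3\right) + 16} = \frac{1}{\left(1 + 0\right) \left(-3\right) + 16} = \frac{1}{1 \left(-3\right) + 16} = \frac{1}{-3 + 16} = \frac{1}{13} \approx 0.076923$)
$B{\left(x,y \right)} = -12$ ($B{\left(x,y \right)} = -12 + 0 = -12$)
$\sqrt{v \left(-11\right) + B{\left(22,6 \right)}} = \sqrt{\frac{1}{13} \left(-11\right) - 12} = \sqrt{- \frac{11}{13} - 12} = \sqrt{- \frac{167}{13}} = \frac{i \sqrt{2171}}{13}$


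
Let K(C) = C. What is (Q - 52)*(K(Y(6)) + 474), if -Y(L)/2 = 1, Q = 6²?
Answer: -7552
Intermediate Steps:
Q = 36
Y(L) = -2 (Y(L) = -2*1 = -2)
(Q - 52)*(K(Y(6)) + 474) = (36 - 52)*(-2 + 474) = -16*472 = -7552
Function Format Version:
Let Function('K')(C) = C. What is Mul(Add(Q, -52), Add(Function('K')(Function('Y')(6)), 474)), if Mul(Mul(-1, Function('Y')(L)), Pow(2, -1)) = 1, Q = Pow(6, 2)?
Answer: -7552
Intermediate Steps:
Q = 36
Function('Y')(L) = -2 (Function('Y')(L) = Mul(-2, 1) = -2)
Mul(Add(Q, -52), Add(Function('K')(Function('Y')(6)), 474)) = Mul(Add(36, -52), Add(-2, 474)) = Mul(-16, 472) = -7552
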